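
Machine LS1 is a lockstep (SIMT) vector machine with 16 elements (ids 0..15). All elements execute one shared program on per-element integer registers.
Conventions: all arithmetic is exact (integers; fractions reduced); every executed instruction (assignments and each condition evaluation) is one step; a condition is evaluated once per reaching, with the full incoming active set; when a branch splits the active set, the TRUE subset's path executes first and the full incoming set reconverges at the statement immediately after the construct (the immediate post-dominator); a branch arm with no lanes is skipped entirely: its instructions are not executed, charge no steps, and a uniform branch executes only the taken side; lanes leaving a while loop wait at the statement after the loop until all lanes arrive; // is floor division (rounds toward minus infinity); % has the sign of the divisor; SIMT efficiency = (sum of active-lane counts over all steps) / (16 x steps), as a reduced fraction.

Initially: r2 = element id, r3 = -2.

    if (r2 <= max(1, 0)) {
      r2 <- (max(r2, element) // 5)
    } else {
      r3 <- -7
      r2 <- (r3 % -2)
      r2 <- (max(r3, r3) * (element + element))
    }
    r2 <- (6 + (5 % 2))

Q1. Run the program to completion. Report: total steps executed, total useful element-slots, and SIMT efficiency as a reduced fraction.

Answer: 6 steps, 76 useful, 19/24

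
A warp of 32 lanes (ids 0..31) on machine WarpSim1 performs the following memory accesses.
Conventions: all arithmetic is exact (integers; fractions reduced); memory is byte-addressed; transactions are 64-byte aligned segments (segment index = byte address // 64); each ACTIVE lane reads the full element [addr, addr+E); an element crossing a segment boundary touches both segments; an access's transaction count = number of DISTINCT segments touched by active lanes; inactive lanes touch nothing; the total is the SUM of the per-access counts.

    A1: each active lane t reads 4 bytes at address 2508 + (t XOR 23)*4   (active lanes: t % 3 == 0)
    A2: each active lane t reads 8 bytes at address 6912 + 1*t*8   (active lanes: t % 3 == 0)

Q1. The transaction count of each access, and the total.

A1: 3 transactions
A2: 4 transactions

Answer: 3,4; total 7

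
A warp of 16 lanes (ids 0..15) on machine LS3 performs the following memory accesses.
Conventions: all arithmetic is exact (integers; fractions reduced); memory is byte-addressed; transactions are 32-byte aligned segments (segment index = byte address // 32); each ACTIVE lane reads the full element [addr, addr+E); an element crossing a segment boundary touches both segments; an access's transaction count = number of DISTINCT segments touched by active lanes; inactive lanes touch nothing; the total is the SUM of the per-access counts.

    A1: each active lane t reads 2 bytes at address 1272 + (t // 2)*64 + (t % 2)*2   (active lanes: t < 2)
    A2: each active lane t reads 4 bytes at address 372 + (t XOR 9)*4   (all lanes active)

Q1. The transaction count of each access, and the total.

A1: 1 transaction
A2: 3 transactions

Answer: 1,3; total 4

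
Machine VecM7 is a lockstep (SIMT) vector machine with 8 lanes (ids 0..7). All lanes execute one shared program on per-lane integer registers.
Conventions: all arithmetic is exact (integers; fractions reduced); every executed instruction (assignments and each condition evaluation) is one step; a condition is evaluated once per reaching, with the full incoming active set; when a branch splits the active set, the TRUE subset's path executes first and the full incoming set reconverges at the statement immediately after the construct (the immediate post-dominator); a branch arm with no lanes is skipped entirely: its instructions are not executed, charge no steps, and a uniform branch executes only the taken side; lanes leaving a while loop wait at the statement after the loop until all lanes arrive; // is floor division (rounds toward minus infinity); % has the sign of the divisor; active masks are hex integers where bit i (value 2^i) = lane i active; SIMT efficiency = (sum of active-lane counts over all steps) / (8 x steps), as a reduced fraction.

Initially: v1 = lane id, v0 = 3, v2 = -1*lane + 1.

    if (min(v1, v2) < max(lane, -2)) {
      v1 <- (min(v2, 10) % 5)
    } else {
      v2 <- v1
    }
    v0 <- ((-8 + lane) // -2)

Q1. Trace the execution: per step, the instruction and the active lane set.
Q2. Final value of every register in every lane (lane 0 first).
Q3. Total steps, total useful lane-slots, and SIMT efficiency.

step 0: eval (min(v1, v2) < max(lane, -2)) 0xff
step 1: v1 <- (min(v2, 10) % 5)      0xfe
step 2: v2 <- v1                     0x01
step 3: v0 <- ((-8 + lane) // -2)    0xff

Answer: 4 steps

v1: 0,0,4,3,2,1,0,4
v0: 4,3,3,2,2,1,1,0
v2: 0,0,-1,-2,-3,-4,-5,-6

steps = 4; useful = 24; efficiency = 24/32 = 3/4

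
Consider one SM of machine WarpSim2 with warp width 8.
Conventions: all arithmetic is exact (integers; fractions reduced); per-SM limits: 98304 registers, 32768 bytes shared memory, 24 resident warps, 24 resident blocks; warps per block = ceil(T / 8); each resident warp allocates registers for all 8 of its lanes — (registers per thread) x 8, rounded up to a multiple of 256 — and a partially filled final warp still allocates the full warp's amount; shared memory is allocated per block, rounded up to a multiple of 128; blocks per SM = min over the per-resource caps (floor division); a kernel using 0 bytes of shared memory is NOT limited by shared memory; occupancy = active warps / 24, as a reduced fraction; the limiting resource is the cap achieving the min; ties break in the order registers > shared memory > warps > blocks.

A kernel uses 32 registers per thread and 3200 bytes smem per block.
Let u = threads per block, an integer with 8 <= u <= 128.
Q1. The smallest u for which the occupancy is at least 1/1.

Answer: u = 17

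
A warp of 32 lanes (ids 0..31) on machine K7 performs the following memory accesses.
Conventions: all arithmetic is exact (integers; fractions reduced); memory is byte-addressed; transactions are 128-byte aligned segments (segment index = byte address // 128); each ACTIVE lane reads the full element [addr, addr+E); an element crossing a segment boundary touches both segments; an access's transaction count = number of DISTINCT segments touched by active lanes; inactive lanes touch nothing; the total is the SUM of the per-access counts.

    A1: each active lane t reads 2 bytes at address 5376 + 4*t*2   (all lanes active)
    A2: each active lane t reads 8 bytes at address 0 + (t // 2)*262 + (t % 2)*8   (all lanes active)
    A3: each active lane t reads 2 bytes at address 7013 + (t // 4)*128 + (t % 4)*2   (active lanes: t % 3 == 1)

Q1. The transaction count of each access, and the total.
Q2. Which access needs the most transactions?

A1: 2 transactions
A2: 16 transactions
A3: 8 transactions

Answer: 2,16,8; total 26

Answer: A2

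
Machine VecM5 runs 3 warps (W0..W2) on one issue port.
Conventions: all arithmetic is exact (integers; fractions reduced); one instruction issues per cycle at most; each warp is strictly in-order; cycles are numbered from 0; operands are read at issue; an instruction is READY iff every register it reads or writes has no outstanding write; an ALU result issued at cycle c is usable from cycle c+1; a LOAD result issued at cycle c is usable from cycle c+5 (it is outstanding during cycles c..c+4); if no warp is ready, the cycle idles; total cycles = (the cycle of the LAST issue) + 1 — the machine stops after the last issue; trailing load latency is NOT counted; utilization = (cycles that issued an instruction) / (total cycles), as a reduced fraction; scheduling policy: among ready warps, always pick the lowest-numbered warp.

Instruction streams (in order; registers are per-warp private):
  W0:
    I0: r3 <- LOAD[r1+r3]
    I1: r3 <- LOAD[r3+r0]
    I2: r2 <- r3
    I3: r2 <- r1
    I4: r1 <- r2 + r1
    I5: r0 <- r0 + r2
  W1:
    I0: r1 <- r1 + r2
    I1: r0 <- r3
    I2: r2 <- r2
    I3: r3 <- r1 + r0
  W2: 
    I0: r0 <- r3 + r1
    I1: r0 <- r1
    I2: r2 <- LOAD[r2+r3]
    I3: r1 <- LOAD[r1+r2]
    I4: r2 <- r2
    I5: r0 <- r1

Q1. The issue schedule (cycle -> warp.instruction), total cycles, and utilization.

cycle 0: W0.I0
cycle 1: W1.I0
cycle 2: W1.I1
cycle 3: W1.I2
cycle 4: W1.I3
cycle 5: W0.I1
cycle 6: W2.I0
cycle 7: W2.I1
cycle 8: W2.I2
cycle 9: idle
cycle 10: W0.I2
cycle 11: W0.I3
cycle 12: W0.I4
cycle 13: W0.I5
cycle 14: W2.I3
cycle 15: W2.I4
cycle 16: idle
cycle 17: idle
cycle 18: idle
cycle 19: W2.I5

Answer: 20 cycles, utilization 4/5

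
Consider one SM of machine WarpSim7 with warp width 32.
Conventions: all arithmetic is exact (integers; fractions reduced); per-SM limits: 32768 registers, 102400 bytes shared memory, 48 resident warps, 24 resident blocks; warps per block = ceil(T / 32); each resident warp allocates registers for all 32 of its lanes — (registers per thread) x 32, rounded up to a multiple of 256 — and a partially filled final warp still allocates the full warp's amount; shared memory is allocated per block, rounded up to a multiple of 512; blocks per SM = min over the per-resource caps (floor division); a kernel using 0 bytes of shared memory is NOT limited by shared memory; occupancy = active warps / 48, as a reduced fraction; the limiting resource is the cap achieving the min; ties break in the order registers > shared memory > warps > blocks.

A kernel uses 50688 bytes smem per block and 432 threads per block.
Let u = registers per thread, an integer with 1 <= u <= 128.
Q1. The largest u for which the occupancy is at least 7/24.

Answer: u = 72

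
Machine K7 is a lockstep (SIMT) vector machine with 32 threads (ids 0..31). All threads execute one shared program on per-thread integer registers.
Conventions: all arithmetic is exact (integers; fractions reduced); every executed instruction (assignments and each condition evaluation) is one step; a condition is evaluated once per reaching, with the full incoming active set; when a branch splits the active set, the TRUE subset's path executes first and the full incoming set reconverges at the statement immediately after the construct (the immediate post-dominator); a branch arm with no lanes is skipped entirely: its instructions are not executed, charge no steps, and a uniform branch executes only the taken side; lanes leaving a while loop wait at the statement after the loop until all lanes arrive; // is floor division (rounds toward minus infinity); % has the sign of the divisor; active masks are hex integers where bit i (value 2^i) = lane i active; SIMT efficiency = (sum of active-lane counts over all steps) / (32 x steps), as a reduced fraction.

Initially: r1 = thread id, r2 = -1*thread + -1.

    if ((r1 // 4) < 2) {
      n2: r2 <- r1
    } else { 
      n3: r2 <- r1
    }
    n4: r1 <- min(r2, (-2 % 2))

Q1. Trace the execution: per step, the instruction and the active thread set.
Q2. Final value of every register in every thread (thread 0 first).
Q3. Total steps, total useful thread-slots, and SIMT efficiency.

step 0: eval ((r1 // 4) < 2)         0xffffffff
step 1: r2 <- r1                     0x000000ff
step 2: r2 <- r1                     0xffffff00
step 3: r1 <- min(r2, (-2 % 2))      0xffffffff

Answer: 4 steps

r1: 0,0,0,0,0,0,0,0,0,0,0,0,0,0,0,0,0,0,0,0,0,0,0,0,0,0,0,0,0,0,0,0
r2: 0,1,2,3,4,5,6,7,8,9,10,11,12,13,14,15,16,17,18,19,20,21,22,23,24,25,26,27,28,29,30,31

steps = 4; useful = 96; efficiency = 96/128 = 3/4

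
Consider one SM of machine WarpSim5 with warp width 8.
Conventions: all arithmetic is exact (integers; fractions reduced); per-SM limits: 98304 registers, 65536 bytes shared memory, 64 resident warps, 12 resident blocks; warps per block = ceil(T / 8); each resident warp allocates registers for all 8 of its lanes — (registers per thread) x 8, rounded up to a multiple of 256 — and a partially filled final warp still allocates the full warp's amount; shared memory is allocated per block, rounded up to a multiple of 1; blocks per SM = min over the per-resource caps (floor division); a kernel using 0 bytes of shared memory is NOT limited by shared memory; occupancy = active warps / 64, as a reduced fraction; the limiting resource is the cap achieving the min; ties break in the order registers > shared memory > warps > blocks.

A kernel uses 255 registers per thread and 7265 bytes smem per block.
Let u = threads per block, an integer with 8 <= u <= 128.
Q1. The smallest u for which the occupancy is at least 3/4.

Answer: u = 41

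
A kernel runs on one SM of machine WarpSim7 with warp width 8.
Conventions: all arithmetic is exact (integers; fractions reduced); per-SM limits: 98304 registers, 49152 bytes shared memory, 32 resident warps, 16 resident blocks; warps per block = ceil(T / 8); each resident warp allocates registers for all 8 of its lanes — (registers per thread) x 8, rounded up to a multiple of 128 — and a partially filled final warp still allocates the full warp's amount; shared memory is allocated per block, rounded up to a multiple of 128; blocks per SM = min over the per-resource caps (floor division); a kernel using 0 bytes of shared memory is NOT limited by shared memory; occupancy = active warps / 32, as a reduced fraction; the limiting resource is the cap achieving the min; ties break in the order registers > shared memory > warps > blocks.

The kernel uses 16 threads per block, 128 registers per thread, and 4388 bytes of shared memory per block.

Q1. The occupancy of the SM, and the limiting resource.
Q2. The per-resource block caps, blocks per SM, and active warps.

Answer: occupancy 5/8, limited by shared memory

registers: 48 blocks
shared memory: 10 blocks
warps: 16 blocks
blocks: 16 blocks

Answer: 10 blocks, 20 active warps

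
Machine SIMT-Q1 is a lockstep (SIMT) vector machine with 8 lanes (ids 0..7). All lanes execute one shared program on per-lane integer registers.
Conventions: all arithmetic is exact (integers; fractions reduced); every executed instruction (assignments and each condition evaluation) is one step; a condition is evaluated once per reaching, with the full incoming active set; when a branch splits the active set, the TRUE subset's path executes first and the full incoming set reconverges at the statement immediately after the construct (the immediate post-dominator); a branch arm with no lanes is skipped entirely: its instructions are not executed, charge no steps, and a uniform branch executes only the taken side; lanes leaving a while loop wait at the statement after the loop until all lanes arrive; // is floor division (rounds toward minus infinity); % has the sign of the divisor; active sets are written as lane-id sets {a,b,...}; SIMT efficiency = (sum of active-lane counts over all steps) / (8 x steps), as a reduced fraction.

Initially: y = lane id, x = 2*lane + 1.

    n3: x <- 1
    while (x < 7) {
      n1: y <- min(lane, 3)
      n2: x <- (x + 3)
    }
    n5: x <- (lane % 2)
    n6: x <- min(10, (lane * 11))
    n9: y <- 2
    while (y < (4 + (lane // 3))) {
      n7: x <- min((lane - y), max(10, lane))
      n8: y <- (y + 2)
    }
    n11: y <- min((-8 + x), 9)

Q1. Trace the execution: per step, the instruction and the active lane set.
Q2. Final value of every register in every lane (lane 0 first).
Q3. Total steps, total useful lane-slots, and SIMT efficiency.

step 0: x <- 1                       {0,1,2,3,4,5,6,7}
step 1: eval (x < 7)                 {0,1,2,3,4,5,6,7}
step 2: y <- min(lane, 3)            {0,1,2,3,4,5,6,7}
step 3: x <- (x + 3)                 {0,1,2,3,4,5,6,7}
step 4: eval (x < 7)                 {0,1,2,3,4,5,6,7}
step 5: y <- min(lane, 3)            {0,1,2,3,4,5,6,7}
step 6: x <- (x + 3)                 {0,1,2,3,4,5,6,7}
step 7: eval (x < 7)                 {0,1,2,3,4,5,6,7}
step 8: x <- (lane % 2)              {0,1,2,3,4,5,6,7}
step 9: x <- min(10, (lane * 11))    {0,1,2,3,4,5,6,7}
step 10: y <- 2                       {0,1,2,3,4,5,6,7}
step 11: eval (y < (4 + (lane // 3))) {0,1,2,3,4,5,6,7}
step 12: x <- min((lane - y), max(10, lane)) {0,1,2,3,4,5,6,7}
step 13: y <- (y + 2)                 {0,1,2,3,4,5,6,7}
step 14: eval (y < (4 + (lane // 3))) {0,1,2,3,4,5,6,7}
step 15: x <- min((lane - y), max(10, lane)) {3,4,5,6,7}
step 16: y <- (y + 2)                 {3,4,5,6,7}
step 17: eval (y < (4 + (lane // 3))) {3,4,5,6,7}
step 18: y <- min((-8 + x), 9)        {0,1,2,3,4,5,6,7}

Answer: 19 steps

y: -10,-9,-8,-9,-8,-7,-6,-5
x: -2,-1,0,-1,0,1,2,3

steps = 19; useful = 143; efficiency = 143/152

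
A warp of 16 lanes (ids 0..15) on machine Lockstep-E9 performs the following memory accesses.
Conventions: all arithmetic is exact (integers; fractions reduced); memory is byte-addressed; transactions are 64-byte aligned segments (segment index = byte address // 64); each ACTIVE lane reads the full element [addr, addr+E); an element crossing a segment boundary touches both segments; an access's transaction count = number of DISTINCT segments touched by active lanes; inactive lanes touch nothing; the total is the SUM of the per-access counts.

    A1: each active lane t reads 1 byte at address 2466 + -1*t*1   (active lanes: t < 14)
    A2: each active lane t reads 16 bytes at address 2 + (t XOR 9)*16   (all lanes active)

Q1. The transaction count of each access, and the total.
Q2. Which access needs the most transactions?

A1: 1 transaction
A2: 5 transactions

Answer: 1,5; total 6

Answer: A2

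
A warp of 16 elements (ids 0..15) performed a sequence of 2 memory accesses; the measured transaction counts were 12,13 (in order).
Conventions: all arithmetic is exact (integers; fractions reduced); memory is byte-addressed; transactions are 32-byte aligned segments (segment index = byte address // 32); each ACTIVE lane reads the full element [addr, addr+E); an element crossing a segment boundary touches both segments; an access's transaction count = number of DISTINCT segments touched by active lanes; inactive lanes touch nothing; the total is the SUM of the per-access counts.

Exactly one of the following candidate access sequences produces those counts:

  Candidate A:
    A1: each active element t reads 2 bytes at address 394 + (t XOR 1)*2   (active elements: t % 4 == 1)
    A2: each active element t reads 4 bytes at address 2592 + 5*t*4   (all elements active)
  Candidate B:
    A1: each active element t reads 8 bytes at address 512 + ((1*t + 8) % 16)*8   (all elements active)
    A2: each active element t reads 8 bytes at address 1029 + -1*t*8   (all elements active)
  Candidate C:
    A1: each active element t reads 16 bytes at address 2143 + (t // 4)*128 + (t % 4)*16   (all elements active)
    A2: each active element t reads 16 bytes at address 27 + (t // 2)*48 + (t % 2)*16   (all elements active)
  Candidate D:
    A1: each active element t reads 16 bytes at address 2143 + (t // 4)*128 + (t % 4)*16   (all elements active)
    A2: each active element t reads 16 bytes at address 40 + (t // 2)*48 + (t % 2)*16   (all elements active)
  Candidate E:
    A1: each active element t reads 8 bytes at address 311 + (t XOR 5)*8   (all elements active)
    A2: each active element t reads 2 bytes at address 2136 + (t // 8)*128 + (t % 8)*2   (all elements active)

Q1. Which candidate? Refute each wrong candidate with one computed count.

A: A1 gives 2 transactions, not 12
B: A1 gives 4 transactions, not 12
D: A2 gives 12 transactions, not 13
E: A1 gives 5 transactions, not 12
C: all counts match (12,13)

Answer: C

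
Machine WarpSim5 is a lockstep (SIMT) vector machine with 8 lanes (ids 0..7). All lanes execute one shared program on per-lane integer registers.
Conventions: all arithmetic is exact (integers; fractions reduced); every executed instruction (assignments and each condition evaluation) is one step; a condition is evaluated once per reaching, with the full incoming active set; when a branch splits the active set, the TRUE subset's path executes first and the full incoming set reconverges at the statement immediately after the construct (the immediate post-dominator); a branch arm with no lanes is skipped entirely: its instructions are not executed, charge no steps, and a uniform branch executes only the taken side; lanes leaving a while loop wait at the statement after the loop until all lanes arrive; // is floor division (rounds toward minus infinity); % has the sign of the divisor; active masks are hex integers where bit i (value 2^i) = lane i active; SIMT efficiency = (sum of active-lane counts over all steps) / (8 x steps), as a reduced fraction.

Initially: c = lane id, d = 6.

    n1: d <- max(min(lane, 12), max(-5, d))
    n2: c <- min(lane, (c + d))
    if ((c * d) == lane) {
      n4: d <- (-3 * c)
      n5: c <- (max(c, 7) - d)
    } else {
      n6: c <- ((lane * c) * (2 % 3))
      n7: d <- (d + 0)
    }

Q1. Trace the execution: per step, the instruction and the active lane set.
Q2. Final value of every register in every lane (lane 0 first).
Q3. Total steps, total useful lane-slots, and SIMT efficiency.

step 0: d <- max(min(lane, 12), max(-5, d)) 0xff
step 1: c <- min(lane, (c + d))      0xff
step 2: eval ((c * d) == lane)       0xff
step 3: d <- (-3 * c)                0x01
step 4: c <- (max(c, 7) - d)         0x01
step 5: c <- ((lane * c) * (2 % 3))  0xfe
step 6: d <- (d + 0)                 0xfe

Answer: 7 steps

c: 7,2,8,18,32,50,72,98
d: 0,6,6,6,6,6,6,7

steps = 7; useful = 40; efficiency = 40/56 = 5/7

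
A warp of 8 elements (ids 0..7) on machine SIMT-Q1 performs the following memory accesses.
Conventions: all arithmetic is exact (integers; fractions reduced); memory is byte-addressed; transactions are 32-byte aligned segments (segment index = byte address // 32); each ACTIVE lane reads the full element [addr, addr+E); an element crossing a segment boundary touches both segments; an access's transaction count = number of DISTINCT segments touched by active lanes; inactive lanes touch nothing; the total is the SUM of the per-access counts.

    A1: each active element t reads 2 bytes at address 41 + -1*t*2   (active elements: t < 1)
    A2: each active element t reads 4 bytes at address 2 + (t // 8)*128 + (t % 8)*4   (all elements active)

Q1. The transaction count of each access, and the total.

A1: 1 transaction
A2: 2 transactions

Answer: 1,2; total 3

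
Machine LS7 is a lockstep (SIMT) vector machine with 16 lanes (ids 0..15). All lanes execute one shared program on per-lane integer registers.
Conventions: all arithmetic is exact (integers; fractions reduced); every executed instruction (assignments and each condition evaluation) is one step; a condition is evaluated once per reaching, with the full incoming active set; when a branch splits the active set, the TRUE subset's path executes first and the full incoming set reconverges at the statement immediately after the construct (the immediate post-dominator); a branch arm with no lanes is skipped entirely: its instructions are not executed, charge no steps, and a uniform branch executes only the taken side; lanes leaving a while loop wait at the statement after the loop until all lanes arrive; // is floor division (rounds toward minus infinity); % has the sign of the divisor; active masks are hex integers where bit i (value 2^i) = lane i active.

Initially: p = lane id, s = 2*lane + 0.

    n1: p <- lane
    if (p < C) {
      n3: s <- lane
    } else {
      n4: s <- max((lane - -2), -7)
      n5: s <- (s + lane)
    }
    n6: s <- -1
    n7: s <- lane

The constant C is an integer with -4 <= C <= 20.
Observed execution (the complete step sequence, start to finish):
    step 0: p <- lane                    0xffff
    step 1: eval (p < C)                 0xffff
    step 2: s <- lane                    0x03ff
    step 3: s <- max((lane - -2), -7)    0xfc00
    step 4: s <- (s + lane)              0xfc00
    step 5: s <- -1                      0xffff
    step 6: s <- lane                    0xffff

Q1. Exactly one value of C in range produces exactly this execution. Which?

Answer: C = 10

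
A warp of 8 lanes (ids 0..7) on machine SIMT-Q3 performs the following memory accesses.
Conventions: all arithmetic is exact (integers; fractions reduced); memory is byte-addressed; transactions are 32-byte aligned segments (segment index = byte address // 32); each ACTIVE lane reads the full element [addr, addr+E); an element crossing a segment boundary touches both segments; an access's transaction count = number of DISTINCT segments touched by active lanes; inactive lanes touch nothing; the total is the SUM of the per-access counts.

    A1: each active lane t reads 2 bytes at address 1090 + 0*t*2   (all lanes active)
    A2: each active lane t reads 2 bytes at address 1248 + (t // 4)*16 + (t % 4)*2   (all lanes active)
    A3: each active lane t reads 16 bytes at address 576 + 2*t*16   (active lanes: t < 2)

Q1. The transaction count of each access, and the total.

A1: 1 transaction
A2: 1 transaction
A3: 2 transactions

Answer: 1,1,2; total 4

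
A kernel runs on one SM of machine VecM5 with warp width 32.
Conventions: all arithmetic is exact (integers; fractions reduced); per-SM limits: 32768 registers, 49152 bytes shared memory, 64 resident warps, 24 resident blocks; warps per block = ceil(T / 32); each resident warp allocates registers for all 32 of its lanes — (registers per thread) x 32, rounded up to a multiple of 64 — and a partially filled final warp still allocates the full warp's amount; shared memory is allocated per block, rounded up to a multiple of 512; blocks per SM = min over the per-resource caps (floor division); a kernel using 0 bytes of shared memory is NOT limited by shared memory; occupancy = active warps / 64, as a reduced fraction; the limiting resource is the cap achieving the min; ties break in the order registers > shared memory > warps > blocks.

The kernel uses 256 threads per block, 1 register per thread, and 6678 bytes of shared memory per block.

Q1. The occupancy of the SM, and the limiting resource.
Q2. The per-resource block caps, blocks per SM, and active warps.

Answer: occupancy 3/4, limited by shared memory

registers: 64 blocks
shared memory: 6 blocks
warps: 8 blocks
blocks: 24 blocks

Answer: 6 blocks, 48 active warps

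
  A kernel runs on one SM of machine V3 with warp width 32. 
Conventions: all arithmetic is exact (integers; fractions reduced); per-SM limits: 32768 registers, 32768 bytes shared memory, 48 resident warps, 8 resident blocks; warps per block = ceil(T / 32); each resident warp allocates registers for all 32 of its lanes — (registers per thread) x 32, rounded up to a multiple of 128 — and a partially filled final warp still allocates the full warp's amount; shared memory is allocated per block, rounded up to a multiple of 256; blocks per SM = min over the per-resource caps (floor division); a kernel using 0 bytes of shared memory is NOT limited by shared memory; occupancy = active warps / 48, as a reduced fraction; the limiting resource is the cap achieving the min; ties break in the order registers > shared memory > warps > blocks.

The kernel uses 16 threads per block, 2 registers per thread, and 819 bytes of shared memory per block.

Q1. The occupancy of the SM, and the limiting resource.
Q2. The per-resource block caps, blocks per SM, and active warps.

Answer: occupancy 1/6, limited by blocks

registers: 256 blocks
shared memory: 32 blocks
warps: 48 blocks
blocks: 8 blocks

Answer: 8 blocks, 8 active warps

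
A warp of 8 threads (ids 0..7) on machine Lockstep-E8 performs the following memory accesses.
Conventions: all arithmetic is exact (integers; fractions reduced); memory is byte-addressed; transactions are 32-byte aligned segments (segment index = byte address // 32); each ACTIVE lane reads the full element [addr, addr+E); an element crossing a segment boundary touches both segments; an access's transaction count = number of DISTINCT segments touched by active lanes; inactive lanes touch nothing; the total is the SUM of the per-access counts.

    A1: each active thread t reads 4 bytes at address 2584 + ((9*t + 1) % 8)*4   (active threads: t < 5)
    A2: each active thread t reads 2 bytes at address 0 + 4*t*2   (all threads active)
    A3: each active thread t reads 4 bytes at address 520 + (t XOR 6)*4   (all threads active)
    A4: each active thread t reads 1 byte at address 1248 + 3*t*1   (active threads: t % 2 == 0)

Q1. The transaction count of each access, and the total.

A1: 2 transactions
A2: 2 transactions
A3: 2 transactions
A4: 1 transaction

Answer: 2,2,2,1; total 7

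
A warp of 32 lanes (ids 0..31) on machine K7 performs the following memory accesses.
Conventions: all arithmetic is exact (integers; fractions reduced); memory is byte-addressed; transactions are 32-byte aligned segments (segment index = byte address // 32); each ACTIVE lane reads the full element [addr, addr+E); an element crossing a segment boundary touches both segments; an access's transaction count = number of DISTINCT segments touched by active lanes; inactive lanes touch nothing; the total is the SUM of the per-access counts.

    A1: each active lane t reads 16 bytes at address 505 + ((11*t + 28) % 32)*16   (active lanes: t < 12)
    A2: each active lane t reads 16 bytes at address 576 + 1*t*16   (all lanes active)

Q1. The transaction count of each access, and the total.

A1: 9 transactions
A2: 16 transactions

Answer: 9,16; total 25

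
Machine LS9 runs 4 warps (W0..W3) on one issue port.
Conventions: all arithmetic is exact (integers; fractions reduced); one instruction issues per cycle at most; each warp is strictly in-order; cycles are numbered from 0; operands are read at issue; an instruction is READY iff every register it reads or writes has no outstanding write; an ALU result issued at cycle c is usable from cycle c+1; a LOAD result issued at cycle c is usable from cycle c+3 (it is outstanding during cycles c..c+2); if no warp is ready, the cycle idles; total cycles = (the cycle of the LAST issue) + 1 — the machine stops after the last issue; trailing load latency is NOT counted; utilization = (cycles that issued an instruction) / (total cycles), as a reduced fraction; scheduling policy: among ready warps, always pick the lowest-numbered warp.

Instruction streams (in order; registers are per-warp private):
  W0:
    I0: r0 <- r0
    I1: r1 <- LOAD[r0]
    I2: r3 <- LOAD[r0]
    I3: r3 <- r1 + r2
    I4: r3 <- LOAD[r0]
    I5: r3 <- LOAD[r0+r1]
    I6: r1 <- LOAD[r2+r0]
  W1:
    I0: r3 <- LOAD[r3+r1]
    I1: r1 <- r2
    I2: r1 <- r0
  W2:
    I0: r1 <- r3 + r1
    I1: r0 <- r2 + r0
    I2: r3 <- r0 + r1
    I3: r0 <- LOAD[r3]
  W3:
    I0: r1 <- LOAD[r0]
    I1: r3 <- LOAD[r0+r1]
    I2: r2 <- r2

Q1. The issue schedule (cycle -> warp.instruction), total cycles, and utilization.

cycle 0: W0.I0
cycle 1: W0.I1
cycle 2: W0.I2
cycle 3: W1.I0
cycle 4: W1.I1
cycle 5: W0.I3
cycle 6: W0.I4
cycle 7: W1.I2
cycle 8: W2.I0
cycle 9: W0.I5
cycle 10: W0.I6
cycle 11: W2.I1
cycle 12: W2.I2
cycle 13: W2.I3
cycle 14: W3.I0
cycle 15: idle
cycle 16: idle
cycle 17: W3.I1
cycle 18: W3.I2

Answer: 19 cycles, utilization 17/19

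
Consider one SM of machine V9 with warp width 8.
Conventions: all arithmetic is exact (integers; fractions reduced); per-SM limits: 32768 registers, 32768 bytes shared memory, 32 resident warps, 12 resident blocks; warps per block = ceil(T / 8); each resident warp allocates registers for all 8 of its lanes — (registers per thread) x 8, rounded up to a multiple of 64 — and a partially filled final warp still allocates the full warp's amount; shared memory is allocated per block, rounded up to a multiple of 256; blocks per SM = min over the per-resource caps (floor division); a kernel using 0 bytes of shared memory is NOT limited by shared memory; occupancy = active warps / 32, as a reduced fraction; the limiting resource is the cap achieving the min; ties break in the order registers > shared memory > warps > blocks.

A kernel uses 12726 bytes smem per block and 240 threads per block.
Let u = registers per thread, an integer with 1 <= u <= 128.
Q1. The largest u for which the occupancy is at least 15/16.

Answer: u = 128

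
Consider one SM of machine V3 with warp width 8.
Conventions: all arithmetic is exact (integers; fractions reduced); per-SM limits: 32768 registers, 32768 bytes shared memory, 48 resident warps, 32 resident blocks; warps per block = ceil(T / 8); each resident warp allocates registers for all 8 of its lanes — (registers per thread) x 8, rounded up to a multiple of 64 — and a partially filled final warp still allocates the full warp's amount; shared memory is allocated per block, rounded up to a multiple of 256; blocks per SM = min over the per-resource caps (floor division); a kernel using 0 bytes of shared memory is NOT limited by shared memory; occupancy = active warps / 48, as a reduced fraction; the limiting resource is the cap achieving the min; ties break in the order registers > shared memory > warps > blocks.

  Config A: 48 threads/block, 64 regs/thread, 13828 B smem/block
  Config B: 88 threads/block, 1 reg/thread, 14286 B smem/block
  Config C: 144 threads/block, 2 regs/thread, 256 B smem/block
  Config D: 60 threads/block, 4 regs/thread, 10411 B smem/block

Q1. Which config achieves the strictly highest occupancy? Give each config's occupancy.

occupancies: A 1/4, B 11/24, C 3/4, D 1/2

Answer: C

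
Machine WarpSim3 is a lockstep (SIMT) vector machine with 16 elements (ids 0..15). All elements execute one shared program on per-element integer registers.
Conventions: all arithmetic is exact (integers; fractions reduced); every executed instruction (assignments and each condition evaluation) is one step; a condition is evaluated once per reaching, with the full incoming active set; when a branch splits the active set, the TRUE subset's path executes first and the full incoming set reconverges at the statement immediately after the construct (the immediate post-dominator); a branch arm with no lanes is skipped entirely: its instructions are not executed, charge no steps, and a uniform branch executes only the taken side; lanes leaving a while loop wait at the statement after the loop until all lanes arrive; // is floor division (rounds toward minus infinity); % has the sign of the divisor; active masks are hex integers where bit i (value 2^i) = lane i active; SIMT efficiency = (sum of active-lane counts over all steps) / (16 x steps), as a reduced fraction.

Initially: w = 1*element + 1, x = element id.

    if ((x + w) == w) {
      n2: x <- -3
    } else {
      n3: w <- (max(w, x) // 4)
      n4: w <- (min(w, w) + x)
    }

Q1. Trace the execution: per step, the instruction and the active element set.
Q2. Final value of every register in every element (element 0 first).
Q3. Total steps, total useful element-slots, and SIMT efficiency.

step 0: eval ((x + w) == w)          0xffff
step 1: x <- -3                      0x0001
step 2: w <- (max(w, x) // 4)        0xfffe
step 3: w <- (min(w, w) + x)         0xfffe

Answer: 4 steps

w: 1,1,2,4,5,6,7,9,10,11,12,14,15,16,17,19
x: -3,1,2,3,4,5,6,7,8,9,10,11,12,13,14,15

steps = 4; useful = 47; efficiency = 47/64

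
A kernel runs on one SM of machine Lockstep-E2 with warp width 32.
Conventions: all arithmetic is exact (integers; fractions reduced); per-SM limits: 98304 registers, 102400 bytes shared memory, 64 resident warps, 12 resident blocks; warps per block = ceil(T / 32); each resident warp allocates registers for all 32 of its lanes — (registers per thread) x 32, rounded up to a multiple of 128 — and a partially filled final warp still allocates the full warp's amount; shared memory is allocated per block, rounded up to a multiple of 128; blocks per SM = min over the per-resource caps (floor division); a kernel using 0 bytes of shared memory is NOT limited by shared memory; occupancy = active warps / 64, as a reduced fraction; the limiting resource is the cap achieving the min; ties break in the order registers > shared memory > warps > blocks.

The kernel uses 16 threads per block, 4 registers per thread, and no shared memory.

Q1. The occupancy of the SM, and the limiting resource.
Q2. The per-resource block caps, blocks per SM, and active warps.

Answer: occupancy 3/16, limited by blocks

registers: 768 blocks
shared memory: no limit (kernel uses none)
warps: 64 blocks
blocks: 12 blocks

Answer: 12 blocks, 12 active warps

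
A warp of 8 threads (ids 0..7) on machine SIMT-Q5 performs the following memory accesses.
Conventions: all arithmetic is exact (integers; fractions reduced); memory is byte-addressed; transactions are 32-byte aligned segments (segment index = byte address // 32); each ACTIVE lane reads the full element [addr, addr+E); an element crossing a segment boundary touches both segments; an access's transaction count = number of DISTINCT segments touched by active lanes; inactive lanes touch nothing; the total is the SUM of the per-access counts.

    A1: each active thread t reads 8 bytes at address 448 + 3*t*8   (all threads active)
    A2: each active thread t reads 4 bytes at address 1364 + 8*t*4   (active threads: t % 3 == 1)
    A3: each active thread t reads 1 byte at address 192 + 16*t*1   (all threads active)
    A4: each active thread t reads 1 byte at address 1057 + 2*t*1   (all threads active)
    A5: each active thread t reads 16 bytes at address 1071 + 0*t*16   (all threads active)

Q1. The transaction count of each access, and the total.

A1: 6 transactions
A2: 3 transactions
A3: 4 transactions
A4: 1 transaction
A5: 1 transaction

Answer: 6,3,4,1,1; total 15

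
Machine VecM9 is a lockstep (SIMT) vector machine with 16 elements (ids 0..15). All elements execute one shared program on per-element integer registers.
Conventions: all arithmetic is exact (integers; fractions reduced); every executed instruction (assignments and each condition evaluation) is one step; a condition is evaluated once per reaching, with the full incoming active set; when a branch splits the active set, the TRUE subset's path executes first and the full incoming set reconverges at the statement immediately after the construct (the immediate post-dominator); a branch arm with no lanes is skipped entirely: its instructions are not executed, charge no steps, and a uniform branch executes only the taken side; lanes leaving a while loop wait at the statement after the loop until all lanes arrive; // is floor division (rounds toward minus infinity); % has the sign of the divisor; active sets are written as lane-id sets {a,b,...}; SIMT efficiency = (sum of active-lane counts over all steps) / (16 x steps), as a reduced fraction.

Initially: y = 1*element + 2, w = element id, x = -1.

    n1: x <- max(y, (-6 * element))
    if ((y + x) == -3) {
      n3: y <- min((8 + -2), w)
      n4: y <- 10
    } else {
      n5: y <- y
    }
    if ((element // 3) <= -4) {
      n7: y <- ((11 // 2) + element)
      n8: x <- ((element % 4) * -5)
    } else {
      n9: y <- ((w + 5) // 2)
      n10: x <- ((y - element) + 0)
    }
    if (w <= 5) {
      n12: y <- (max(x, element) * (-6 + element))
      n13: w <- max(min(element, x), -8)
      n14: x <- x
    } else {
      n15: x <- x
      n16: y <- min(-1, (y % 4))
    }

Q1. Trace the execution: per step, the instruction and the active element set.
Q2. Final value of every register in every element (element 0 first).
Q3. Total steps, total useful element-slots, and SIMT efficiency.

step 0: x <- max(y, (-6 * element))  {0,1,2,3,4,5,6,7,8,9,10,11,12,13,14,15}
step 1: eval ((y + x) == -3)         {0,1,2,3,4,5,6,7,8,9,10,11,12,13,14,15}
step 2: y <- y                       {0,1,2,3,4,5,6,7,8,9,10,11,12,13,14,15}
step 3: eval ((element // 3) <= -4)  {0,1,2,3,4,5,6,7,8,9,10,11,12,13,14,15}
step 4: y <- ((w + 5) // 2)          {0,1,2,3,4,5,6,7,8,9,10,11,12,13,14,15}
step 5: x <- ((y - element) + 0)     {0,1,2,3,4,5,6,7,8,9,10,11,12,13,14,15}
step 6: eval (w <= 5)                {0,1,2,3,4,5,6,7,8,9,10,11,12,13,14,15}
step 7: y <- (max(x, element) * (-6 + element)) {0,1,2,3,4,5}
step 8: w <- max(min(element, x), -8) {0,1,2,3,4,5}
step 9: x <- x                       {0,1,2,3,4,5}
step 10: x <- x                       {6,7,8,9,10,11,12,13,14,15}
step 11: y <- min(-1, (y % 4))        {6,7,8,9,10,11,12,13,14,15}

Answer: 12 steps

y: -12,-10,-8,-9,-8,-5,-1,-1,-1,-1,-1,-1,-1,-1,-1,-1
w: 0,1,1,1,0,0,6,7,8,9,10,11,12,13,14,15
x: 2,2,1,1,0,0,-1,-1,-2,-2,-3,-3,-4,-4,-5,-5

steps = 12; useful = 150; efficiency = 150/192 = 25/32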